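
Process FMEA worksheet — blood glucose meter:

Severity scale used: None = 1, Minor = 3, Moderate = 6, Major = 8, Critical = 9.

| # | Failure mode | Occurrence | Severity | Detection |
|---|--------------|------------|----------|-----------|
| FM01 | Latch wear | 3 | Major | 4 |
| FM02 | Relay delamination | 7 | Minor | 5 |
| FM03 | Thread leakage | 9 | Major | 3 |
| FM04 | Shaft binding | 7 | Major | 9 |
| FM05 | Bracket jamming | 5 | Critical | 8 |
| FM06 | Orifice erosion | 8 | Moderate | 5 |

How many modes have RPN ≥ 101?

RPN = Severity × Occurrence × Detection:
  FM01: 8 × 3 × 4 = 96
  FM02: 3 × 7 × 5 = 105
  FM03: 8 × 9 × 3 = 216
  FM04: 8 × 7 × 9 = 504
  FM05: 9 × 5 × 8 = 360
  FM06: 6 × 8 × 5 = 240
Modes with RPN ≥ 101: FM02 (105), FM03 (216), FM04 (504), FM05 (360), FM06 (240) → 5.

5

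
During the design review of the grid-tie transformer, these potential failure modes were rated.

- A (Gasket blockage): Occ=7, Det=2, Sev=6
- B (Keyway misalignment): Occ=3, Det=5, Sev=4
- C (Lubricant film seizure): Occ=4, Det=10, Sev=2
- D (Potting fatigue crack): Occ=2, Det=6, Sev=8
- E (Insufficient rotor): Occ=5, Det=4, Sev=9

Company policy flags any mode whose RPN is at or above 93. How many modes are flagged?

RPN = Severity × Occurrence × Detection:
  A: 6 × 7 × 2 = 84
  B: 4 × 3 × 5 = 60
  C: 2 × 4 × 10 = 80
  D: 8 × 2 × 6 = 96
  E: 9 × 5 × 4 = 180
Modes with RPN ≥ 93: D (96), E (180) → 2.

2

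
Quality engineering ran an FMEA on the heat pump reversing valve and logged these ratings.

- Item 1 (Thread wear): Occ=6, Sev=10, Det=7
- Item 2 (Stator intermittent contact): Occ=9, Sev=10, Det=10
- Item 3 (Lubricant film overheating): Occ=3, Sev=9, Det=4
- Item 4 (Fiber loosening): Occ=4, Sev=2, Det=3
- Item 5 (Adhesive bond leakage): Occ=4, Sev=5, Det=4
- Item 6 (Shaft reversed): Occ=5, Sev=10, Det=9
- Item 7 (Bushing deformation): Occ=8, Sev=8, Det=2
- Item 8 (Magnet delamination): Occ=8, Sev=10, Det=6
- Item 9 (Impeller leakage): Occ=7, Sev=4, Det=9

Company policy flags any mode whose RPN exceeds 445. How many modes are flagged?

3

RPN = Severity × Occurrence × Detection:
  Item 1: 10 × 6 × 7 = 420
  Item 2: 10 × 9 × 10 = 900
  Item 3: 9 × 3 × 4 = 108
  Item 4: 2 × 4 × 3 = 24
  Item 5: 5 × 4 × 4 = 80
  Item 6: 10 × 5 × 9 = 450
  Item 7: 8 × 8 × 2 = 128
  Item 8: 10 × 8 × 6 = 480
  Item 9: 4 × 7 × 9 = 252
Modes with RPN > 445: Item 2 (900), Item 6 (450), Item 8 (480) → 3.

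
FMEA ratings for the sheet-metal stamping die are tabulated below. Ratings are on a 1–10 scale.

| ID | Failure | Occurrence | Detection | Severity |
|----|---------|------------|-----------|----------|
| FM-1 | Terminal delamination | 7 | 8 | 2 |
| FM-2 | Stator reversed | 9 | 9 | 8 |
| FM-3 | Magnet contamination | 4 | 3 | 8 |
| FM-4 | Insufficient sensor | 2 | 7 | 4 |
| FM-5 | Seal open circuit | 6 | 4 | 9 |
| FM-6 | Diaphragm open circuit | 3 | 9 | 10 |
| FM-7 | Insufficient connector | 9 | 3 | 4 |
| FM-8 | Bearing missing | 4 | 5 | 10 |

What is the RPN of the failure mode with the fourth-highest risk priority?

RPN = Severity × Occurrence × Detection:
  FM-1: 2 × 7 × 8 = 112
  FM-2: 8 × 9 × 9 = 648
  FM-3: 8 × 4 × 3 = 96
  FM-4: 4 × 2 × 7 = 56
  FM-5: 9 × 6 × 4 = 216
  FM-6: 10 × 3 × 9 = 270
  FM-7: 4 × 9 × 3 = 108
  FM-8: 10 × 4 × 5 = 200
Sorted descending: 648, 270, 216, 200, 112, 108, 96, 56.
The fourth-highest RPN is 200 (FM-8).

200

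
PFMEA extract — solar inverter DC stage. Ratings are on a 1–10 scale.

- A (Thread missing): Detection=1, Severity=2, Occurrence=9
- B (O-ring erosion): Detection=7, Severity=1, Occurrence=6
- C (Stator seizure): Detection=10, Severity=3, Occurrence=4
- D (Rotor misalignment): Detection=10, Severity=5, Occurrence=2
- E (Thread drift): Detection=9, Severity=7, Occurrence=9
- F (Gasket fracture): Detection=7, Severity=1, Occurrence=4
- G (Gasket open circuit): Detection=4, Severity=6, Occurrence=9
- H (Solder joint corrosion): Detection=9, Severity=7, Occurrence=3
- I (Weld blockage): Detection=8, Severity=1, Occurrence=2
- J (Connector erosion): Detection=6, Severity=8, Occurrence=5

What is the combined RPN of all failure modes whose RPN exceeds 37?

1474

RPN = Severity × Occurrence × Detection:
  A: 2 × 9 × 1 = 18
  B: 1 × 6 × 7 = 42
  C: 3 × 4 × 10 = 120
  D: 5 × 2 × 10 = 100
  E: 7 × 9 × 9 = 567
  F: 1 × 4 × 7 = 28
  G: 6 × 9 × 4 = 216
  H: 7 × 3 × 9 = 189
  I: 1 × 2 × 8 = 16
  J: 8 × 5 × 6 = 240
RPN > 37: B (42), C (120), D (100), E (567), G (216), H (189), J (240).
Sum: 42 + 120 + 100 + 567 + 216 + 189 + 240 = 1474.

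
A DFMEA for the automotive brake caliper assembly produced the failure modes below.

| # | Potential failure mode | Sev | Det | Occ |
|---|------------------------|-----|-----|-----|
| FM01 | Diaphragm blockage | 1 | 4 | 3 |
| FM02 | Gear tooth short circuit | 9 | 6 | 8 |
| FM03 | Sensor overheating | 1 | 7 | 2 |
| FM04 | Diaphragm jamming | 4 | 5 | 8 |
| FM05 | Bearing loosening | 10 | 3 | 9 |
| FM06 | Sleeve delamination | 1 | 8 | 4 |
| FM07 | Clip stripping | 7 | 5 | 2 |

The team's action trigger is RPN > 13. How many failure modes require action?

RPN = Severity × Occurrence × Detection:
  FM01: 1 × 3 × 4 = 12
  FM02: 9 × 8 × 6 = 432
  FM03: 1 × 2 × 7 = 14
  FM04: 4 × 8 × 5 = 160
  FM05: 10 × 9 × 3 = 270
  FM06: 1 × 4 × 8 = 32
  FM07: 7 × 2 × 5 = 70
Modes with RPN > 13: FM02 (432), FM03 (14), FM04 (160), FM05 (270), FM06 (32), FM07 (70) → 6.

6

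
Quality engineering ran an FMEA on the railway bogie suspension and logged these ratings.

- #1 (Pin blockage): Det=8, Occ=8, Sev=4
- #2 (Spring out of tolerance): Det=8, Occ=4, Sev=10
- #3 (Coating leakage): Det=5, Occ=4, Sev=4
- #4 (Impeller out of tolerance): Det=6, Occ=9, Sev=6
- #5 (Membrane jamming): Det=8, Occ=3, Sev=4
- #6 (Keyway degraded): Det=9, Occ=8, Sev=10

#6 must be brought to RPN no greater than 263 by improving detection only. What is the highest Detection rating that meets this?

3

#6: S=10, O=8, D=9 → current RPN = 720.
Fixed product = 80. Need 80 × D ≤ 263, so D ≤ 263/80 = 3.29.
Maximum integer Detection rating = 3 (gives RPN 240; D=4 would give 320 > 263).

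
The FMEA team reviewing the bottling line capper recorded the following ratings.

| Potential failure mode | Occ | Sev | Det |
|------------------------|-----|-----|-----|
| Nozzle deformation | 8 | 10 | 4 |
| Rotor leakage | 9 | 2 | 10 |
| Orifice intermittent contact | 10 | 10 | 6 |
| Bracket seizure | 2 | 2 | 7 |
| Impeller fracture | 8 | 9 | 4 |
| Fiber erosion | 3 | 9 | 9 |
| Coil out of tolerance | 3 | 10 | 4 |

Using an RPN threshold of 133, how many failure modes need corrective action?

RPN = Severity × Occurrence × Detection:
  Nozzle deformation: 10 × 8 × 4 = 320
  Rotor leakage: 2 × 9 × 10 = 180
  Orifice intermittent contact: 10 × 10 × 6 = 600
  Bracket seizure: 2 × 2 × 7 = 28
  Impeller fracture: 9 × 8 × 4 = 288
  Fiber erosion: 9 × 3 × 9 = 243
  Coil out of tolerance: 10 × 3 × 4 = 120
Modes with RPN ≥ 133: Nozzle deformation (320), Rotor leakage (180), Orifice intermittent contact (600), Impeller fracture (288), Fiber erosion (243) → 5.

5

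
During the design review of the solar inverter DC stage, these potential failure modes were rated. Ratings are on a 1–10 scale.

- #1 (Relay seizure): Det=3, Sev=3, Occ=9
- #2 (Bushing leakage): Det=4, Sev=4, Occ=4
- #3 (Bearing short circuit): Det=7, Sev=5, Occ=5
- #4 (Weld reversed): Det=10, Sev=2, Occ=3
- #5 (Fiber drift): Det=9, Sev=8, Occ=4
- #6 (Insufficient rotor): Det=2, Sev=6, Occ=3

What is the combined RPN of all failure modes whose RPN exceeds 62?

RPN = Severity × Occurrence × Detection:
  #1: 3 × 9 × 3 = 81
  #2: 4 × 4 × 4 = 64
  #3: 5 × 5 × 7 = 175
  #4: 2 × 3 × 10 = 60
  #5: 8 × 4 × 9 = 288
  #6: 6 × 3 × 2 = 36
RPN > 62: #1 (81), #2 (64), #3 (175), #5 (288).
Sum: 81 + 64 + 175 + 288 = 608.

608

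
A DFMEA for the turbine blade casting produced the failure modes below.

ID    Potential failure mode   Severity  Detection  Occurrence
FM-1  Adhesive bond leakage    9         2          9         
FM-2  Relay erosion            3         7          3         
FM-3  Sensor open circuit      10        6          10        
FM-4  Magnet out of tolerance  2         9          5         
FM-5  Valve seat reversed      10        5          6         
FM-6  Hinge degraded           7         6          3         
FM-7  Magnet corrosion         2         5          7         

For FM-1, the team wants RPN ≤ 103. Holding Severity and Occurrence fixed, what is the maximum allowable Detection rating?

FM-1: S=9, O=9, D=2 → current RPN = 162.
Fixed product = 81. Need 81 × D ≤ 103, so D ≤ 103/81 = 1.27.
Maximum integer Detection rating = 1 (gives RPN 81; D=2 would give 162 > 103).

1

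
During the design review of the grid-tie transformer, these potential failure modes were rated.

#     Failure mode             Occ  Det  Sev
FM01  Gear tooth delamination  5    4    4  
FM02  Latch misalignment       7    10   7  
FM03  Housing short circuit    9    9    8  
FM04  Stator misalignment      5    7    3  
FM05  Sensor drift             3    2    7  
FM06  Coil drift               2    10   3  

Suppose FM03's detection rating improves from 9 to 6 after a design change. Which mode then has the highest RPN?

RPN = Severity × Occurrence × Detection:
  FM01: 4 × 5 × 4 = 80
  FM02: 7 × 7 × 10 = 490
  FM03: 8 × 9 × 9 = 648
  FM04: 3 × 5 × 7 = 105
  FM05: 7 × 3 × 2 = 42
  FM06: 3 × 2 × 10 = 60
After action: FM03 → 8 × 9 × 6 = 432.
Revised RPNs: FM02=490, FM03=432, FM04=105, FM01=80, FM06=60, FM05=42.
Highest is now FM02 (490).

FM02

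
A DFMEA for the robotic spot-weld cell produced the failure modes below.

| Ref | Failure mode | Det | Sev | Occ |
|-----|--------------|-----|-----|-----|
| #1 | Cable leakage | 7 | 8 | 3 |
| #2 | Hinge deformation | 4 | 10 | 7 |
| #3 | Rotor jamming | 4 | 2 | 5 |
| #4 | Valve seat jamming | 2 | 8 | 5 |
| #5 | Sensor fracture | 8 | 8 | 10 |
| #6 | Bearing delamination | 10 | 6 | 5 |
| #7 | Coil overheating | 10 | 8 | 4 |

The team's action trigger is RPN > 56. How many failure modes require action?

6

RPN = Severity × Occurrence × Detection:
  #1: 8 × 3 × 7 = 168
  #2: 10 × 7 × 4 = 280
  #3: 2 × 5 × 4 = 40
  #4: 8 × 5 × 2 = 80
  #5: 8 × 10 × 8 = 640
  #6: 6 × 5 × 10 = 300
  #7: 8 × 4 × 10 = 320
Modes with RPN > 56: #1 (168), #2 (280), #4 (80), #5 (640), #6 (300), #7 (320) → 6.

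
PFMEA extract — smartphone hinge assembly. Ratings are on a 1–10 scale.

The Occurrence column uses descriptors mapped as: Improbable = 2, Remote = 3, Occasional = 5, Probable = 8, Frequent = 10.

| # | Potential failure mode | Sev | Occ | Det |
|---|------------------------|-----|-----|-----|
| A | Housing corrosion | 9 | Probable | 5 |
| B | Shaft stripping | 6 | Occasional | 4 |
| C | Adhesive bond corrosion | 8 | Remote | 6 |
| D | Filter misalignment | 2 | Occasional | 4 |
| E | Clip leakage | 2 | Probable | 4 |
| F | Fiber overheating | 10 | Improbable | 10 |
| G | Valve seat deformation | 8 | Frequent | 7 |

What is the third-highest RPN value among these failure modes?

RPN = Severity × Occurrence × Detection:
  A: 9 × 8 × 5 = 360
  B: 6 × 5 × 4 = 120
  C: 8 × 3 × 6 = 144
  D: 2 × 5 × 4 = 40
  E: 2 × 8 × 4 = 64
  F: 10 × 2 × 10 = 200
  G: 8 × 10 × 7 = 560
Sorted descending: 560, 360, 200, 144, 120, 64, 40.
The third-highest RPN is 200 (F).

200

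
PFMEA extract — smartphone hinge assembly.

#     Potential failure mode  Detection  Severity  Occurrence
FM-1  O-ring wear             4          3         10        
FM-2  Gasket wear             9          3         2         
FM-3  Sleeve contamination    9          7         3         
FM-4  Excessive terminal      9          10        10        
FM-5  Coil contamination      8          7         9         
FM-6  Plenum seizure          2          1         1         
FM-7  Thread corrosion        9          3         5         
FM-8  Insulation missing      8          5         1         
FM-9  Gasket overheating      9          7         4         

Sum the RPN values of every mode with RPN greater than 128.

RPN = Severity × Occurrence × Detection:
  FM-1: 3 × 10 × 4 = 120
  FM-2: 3 × 2 × 9 = 54
  FM-3: 7 × 3 × 9 = 189
  FM-4: 10 × 10 × 9 = 900
  FM-5: 7 × 9 × 8 = 504
  FM-6: 1 × 1 × 2 = 2
  FM-7: 3 × 5 × 9 = 135
  FM-8: 5 × 1 × 8 = 40
  FM-9: 7 × 4 × 9 = 252
RPN > 128: FM-3 (189), FM-4 (900), FM-5 (504), FM-7 (135), FM-9 (252).
Sum: 189 + 900 + 504 + 135 + 252 = 1980.

1980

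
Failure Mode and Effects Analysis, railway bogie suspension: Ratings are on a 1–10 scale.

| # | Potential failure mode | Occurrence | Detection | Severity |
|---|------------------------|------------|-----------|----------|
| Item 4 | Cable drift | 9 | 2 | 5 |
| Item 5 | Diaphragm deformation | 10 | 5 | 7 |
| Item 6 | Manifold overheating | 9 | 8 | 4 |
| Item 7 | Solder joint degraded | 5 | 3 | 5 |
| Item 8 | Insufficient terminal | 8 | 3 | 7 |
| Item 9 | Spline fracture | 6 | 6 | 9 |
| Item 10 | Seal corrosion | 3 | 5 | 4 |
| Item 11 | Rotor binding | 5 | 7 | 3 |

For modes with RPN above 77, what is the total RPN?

1325

RPN = Severity × Occurrence × Detection:
  Item 4: 5 × 9 × 2 = 90
  Item 5: 7 × 10 × 5 = 350
  Item 6: 4 × 9 × 8 = 288
  Item 7: 5 × 5 × 3 = 75
  Item 8: 7 × 8 × 3 = 168
  Item 9: 9 × 6 × 6 = 324
  Item 10: 4 × 3 × 5 = 60
  Item 11: 3 × 5 × 7 = 105
RPN > 77: Item 4 (90), Item 5 (350), Item 6 (288), Item 8 (168), Item 9 (324), Item 11 (105).
Sum: 90 + 350 + 288 + 168 + 324 + 105 = 1325.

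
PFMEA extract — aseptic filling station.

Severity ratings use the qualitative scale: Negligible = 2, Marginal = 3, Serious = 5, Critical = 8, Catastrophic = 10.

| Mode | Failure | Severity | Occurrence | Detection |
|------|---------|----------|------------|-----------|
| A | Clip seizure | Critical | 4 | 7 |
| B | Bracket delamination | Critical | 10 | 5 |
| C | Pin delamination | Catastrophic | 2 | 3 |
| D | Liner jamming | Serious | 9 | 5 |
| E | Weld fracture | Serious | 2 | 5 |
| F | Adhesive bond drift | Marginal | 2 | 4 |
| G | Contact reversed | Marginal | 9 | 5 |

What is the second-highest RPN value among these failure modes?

225

RPN = Severity × Occurrence × Detection:
  A: 8 × 4 × 7 = 224
  B: 8 × 10 × 5 = 400
  C: 10 × 2 × 3 = 60
  D: 5 × 9 × 5 = 225
  E: 5 × 2 × 5 = 50
  F: 3 × 2 × 4 = 24
  G: 3 × 9 × 5 = 135
Sorted descending: 400, 225, 224, 135, 60, 50, 24.
The second-highest RPN is 225 (D).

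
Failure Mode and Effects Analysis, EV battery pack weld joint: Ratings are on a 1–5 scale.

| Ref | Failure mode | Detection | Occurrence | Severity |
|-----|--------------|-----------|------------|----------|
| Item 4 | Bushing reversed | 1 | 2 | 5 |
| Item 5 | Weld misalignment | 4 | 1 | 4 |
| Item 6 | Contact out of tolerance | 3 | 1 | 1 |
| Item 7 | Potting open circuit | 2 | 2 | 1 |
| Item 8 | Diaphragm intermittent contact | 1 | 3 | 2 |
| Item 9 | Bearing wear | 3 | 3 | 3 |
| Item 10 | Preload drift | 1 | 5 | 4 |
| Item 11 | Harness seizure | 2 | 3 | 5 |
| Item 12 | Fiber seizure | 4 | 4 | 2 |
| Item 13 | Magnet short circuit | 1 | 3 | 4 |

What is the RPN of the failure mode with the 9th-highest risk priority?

4

RPN = Severity × Occurrence × Detection:
  Item 4: 5 × 2 × 1 = 10
  Item 5: 4 × 1 × 4 = 16
  Item 6: 1 × 1 × 3 = 3
  Item 7: 1 × 2 × 2 = 4
  Item 8: 2 × 3 × 1 = 6
  Item 9: 3 × 3 × 3 = 27
  Item 10: 4 × 5 × 1 = 20
  Item 11: 5 × 3 × 2 = 30
  Item 12: 2 × 4 × 4 = 32
  Item 13: 4 × 3 × 1 = 12
Sorted descending: 32, 30, 27, 20, 16, 12, 10, 6, 4, 3.
The 9th-highest RPN is 4 (Item 7).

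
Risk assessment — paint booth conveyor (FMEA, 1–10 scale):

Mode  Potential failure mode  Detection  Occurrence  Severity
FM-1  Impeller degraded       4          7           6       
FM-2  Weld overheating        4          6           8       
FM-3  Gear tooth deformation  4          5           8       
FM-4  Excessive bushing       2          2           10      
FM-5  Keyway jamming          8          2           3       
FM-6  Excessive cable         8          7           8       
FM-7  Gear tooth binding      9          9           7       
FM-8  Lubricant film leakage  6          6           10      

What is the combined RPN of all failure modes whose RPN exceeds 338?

1375

RPN = Severity × Occurrence × Detection:
  FM-1: 6 × 7 × 4 = 168
  FM-2: 8 × 6 × 4 = 192
  FM-3: 8 × 5 × 4 = 160
  FM-4: 10 × 2 × 2 = 40
  FM-5: 3 × 2 × 8 = 48
  FM-6: 8 × 7 × 8 = 448
  FM-7: 7 × 9 × 9 = 567
  FM-8: 10 × 6 × 6 = 360
RPN > 338: FM-6 (448), FM-7 (567), FM-8 (360).
Sum: 448 + 567 + 360 = 1375.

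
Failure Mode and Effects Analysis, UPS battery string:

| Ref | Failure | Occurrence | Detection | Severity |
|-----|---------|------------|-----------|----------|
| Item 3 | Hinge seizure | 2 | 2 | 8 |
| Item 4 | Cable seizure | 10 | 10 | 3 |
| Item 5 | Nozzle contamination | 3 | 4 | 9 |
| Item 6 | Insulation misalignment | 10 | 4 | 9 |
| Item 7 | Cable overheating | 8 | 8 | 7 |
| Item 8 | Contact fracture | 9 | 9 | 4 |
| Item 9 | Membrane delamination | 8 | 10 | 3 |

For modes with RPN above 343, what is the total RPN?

RPN = Severity × Occurrence × Detection:
  Item 3: 8 × 2 × 2 = 32
  Item 4: 3 × 10 × 10 = 300
  Item 5: 9 × 3 × 4 = 108
  Item 6: 9 × 10 × 4 = 360
  Item 7: 7 × 8 × 8 = 448
  Item 8: 4 × 9 × 9 = 324
  Item 9: 3 × 8 × 10 = 240
RPN > 343: Item 6 (360), Item 7 (448).
Sum: 360 + 448 = 808.

808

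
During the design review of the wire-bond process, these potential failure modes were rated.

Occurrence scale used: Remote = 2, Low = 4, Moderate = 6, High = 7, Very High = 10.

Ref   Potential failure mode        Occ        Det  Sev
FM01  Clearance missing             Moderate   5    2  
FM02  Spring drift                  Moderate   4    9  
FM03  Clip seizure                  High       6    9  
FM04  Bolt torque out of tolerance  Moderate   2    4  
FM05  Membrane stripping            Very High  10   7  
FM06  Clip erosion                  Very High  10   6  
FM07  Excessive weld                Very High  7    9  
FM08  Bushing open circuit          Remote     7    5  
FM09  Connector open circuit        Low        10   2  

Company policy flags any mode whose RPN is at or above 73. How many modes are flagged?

6

RPN = Severity × Occurrence × Detection:
  FM01: 2 × 6 × 5 = 60
  FM02: 9 × 6 × 4 = 216
  FM03: 9 × 7 × 6 = 378
  FM04: 4 × 6 × 2 = 48
  FM05: 7 × 10 × 10 = 700
  FM06: 6 × 10 × 10 = 600
  FM07: 9 × 10 × 7 = 630
  FM08: 5 × 2 × 7 = 70
  FM09: 2 × 4 × 10 = 80
Modes with RPN ≥ 73: FM02 (216), FM03 (378), FM05 (700), FM06 (600), FM07 (630), FM09 (80) → 6.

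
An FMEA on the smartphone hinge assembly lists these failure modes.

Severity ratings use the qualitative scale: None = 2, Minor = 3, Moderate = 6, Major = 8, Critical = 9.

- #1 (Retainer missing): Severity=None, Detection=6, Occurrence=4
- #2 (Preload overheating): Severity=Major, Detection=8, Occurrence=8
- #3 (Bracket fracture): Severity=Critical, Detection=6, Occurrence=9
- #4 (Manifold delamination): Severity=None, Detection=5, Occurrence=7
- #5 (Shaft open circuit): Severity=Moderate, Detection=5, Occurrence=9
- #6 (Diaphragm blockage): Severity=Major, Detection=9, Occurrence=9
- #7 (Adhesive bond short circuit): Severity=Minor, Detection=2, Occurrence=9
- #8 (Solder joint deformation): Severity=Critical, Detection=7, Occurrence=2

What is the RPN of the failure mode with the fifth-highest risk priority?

RPN = Severity × Occurrence × Detection:
  #1: 2 × 4 × 6 = 48
  #2: 8 × 8 × 8 = 512
  #3: 9 × 9 × 6 = 486
  #4: 2 × 7 × 5 = 70
  #5: 6 × 9 × 5 = 270
  #6: 8 × 9 × 9 = 648
  #7: 3 × 9 × 2 = 54
  #8: 9 × 2 × 7 = 126
Sorted descending: 648, 512, 486, 270, 126, 70, 54, 48.
The fifth-highest RPN is 126 (#8).

126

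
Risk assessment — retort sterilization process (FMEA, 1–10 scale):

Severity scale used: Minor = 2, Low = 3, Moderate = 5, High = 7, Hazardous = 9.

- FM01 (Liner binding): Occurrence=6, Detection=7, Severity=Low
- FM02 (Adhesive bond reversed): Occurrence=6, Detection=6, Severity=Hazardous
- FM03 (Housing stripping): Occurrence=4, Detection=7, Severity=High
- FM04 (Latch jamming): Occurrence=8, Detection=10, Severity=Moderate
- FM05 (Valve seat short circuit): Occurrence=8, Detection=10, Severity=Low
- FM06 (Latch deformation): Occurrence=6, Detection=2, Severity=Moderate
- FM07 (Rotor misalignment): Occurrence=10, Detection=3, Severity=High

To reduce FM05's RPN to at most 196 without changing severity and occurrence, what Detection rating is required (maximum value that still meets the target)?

FM05: S=3, O=8, D=10 → current RPN = 240.
Fixed product = 24. Need 24 × D ≤ 196, so D ≤ 196/24 = 8.17.
Maximum integer Detection rating = 8 (gives RPN 192; D=9 would give 216 > 196).

8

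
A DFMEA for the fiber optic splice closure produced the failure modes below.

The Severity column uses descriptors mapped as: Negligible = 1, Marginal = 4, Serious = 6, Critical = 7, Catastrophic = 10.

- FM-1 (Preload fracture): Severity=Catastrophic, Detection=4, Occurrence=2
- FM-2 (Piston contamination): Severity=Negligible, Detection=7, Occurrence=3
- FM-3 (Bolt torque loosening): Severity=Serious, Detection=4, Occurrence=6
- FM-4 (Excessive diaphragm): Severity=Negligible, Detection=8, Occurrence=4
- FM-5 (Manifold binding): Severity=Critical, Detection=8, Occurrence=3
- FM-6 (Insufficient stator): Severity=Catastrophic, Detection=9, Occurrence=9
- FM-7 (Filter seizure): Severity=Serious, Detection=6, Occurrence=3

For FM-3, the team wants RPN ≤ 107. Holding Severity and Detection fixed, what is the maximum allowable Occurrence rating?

FM-3: S=6, O=6, D=4 → current RPN = 144.
Fixed product = 24. Need 24 × O ≤ 107, so O ≤ 107/24 = 4.46.
Maximum integer Occurrence rating = 4 (gives RPN 96; O=5 would give 120 > 107).

4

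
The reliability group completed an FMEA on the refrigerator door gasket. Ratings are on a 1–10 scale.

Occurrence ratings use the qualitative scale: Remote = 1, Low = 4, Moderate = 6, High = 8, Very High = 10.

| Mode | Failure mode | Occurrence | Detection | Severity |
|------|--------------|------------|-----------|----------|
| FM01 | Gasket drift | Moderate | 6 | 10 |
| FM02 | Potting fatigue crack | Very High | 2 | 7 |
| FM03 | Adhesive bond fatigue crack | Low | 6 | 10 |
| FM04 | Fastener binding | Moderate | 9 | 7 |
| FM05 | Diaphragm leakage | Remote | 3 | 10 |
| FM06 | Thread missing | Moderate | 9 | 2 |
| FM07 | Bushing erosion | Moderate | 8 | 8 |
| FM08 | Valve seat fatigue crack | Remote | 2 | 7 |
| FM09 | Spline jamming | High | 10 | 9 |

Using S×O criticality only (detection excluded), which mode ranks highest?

FM09

Criticality = Severity × Occurrence:
  FM01: 10 × 6 = 60
  FM02: 7 × 10 = 70
  FM03: 10 × 4 = 40
  FM04: 7 × 6 = 42
  FM05: 10 × 1 = 10
  FM06: 2 × 6 = 12
  FM07: 8 × 6 = 48
  FM08: 7 × 1 = 7
  FM09: 9 × 8 = 72
Highest criticality is 72 → FM09.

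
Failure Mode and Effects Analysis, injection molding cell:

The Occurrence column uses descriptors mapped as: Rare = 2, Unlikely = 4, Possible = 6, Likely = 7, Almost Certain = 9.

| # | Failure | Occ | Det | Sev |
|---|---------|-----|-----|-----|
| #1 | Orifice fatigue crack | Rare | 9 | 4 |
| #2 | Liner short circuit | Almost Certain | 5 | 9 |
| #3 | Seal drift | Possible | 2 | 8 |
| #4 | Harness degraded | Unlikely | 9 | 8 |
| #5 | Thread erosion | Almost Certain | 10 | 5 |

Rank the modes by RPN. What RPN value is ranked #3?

RPN = Severity × Occurrence × Detection:
  #1: 4 × 2 × 9 = 72
  #2: 9 × 9 × 5 = 405
  #3: 8 × 6 × 2 = 96
  #4: 8 × 4 × 9 = 288
  #5: 5 × 9 × 10 = 450
Sorted descending: 450, 405, 288, 96, 72.
The third-highest RPN is 288 (#4).

288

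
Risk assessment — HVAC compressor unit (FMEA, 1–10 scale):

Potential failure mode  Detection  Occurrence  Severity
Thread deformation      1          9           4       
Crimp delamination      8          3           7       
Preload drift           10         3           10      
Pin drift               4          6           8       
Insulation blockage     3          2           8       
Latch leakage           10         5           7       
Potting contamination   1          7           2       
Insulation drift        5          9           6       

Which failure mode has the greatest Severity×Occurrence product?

Criticality = Severity × Occurrence:
  Thread deformation: 4 × 9 = 36
  Crimp delamination: 7 × 3 = 21
  Preload drift: 10 × 3 = 30
  Pin drift: 8 × 6 = 48
  Insulation blockage: 8 × 2 = 16
  Latch leakage: 7 × 5 = 35
  Potting contamination: 2 × 7 = 14
  Insulation drift: 6 × 9 = 54
Highest criticality is 54 → Insulation drift.

Insulation drift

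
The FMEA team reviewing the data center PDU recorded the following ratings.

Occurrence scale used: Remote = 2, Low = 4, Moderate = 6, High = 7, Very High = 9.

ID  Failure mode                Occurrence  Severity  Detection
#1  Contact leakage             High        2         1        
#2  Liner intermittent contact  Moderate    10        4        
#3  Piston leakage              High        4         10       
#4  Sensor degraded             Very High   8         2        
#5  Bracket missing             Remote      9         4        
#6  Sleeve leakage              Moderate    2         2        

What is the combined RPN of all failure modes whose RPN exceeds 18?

760

RPN = Severity × Occurrence × Detection:
  #1: 2 × 7 × 1 = 14
  #2: 10 × 6 × 4 = 240
  #3: 4 × 7 × 10 = 280
  #4: 8 × 9 × 2 = 144
  #5: 9 × 2 × 4 = 72
  #6: 2 × 6 × 2 = 24
RPN > 18: #2 (240), #3 (280), #4 (144), #5 (72), #6 (24).
Sum: 240 + 280 + 144 + 72 + 24 = 760.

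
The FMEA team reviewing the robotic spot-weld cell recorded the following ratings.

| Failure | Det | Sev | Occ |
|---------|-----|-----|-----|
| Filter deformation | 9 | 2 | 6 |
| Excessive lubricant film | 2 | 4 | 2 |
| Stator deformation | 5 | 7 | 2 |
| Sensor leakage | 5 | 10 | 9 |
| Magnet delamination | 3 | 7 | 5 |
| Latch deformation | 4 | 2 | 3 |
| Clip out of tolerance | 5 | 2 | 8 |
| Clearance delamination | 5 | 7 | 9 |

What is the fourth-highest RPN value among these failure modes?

RPN = Severity × Occurrence × Detection:
  Filter deformation: 2 × 6 × 9 = 108
  Excessive lubricant film: 4 × 2 × 2 = 16
  Stator deformation: 7 × 2 × 5 = 70
  Sensor leakage: 10 × 9 × 5 = 450
  Magnet delamination: 7 × 5 × 3 = 105
  Latch deformation: 2 × 3 × 4 = 24
  Clip out of tolerance: 2 × 8 × 5 = 80
  Clearance delamination: 7 × 9 × 5 = 315
Sorted descending: 450, 315, 108, 105, 80, 70, 24, 16.
The fourth-highest RPN is 105 (Magnet delamination).

105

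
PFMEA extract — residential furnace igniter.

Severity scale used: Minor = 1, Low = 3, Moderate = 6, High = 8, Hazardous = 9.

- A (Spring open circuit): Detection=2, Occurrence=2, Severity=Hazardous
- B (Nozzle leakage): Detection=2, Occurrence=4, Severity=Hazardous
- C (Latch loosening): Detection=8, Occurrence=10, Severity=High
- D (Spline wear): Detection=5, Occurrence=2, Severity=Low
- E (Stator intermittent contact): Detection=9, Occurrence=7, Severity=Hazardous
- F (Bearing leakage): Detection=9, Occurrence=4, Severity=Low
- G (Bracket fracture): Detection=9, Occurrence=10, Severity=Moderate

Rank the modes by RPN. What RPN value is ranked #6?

RPN = Severity × Occurrence × Detection:
  A: 9 × 2 × 2 = 36
  B: 9 × 4 × 2 = 72
  C: 8 × 10 × 8 = 640
  D: 3 × 2 × 5 = 30
  E: 9 × 7 × 9 = 567
  F: 3 × 4 × 9 = 108
  G: 6 × 10 × 9 = 540
Sorted descending: 640, 567, 540, 108, 72, 36, 30.
The sixth-highest RPN is 36 (A).

36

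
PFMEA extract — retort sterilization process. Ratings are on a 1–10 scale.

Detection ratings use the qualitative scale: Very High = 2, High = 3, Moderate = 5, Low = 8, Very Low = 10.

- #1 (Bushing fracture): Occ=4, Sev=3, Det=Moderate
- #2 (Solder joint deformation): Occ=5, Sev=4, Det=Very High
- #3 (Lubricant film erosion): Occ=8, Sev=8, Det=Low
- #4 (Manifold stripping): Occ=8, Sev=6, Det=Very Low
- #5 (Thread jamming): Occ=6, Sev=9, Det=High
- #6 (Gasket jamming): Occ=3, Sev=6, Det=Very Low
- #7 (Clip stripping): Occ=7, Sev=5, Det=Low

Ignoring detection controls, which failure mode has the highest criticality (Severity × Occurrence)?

#3

Criticality = Severity × Occurrence:
  #1: 3 × 4 = 12
  #2: 4 × 5 = 20
  #3: 8 × 8 = 64
  #4: 6 × 8 = 48
  #5: 9 × 6 = 54
  #6: 6 × 3 = 18
  #7: 5 × 7 = 35
Highest criticality is 64 → #3.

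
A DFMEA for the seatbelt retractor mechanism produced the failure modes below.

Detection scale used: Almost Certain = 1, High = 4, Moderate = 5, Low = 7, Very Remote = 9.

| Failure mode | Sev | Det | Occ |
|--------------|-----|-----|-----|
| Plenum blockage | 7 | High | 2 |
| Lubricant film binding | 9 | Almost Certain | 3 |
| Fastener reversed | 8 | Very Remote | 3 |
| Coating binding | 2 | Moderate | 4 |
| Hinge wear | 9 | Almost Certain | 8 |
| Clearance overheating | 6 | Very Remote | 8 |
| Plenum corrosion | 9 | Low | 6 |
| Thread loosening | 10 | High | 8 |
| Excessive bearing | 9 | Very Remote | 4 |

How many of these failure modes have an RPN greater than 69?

RPN = Severity × Occurrence × Detection:
  Plenum blockage: 7 × 2 × 4 = 56
  Lubricant film binding: 9 × 3 × 1 = 27
  Fastener reversed: 8 × 3 × 9 = 216
  Coating binding: 2 × 4 × 5 = 40
  Hinge wear: 9 × 8 × 1 = 72
  Clearance overheating: 6 × 8 × 9 = 432
  Plenum corrosion: 9 × 6 × 7 = 378
  Thread loosening: 10 × 8 × 4 = 320
  Excessive bearing: 9 × 4 × 9 = 324
Modes with RPN > 69: Fastener reversed (216), Hinge wear (72), Clearance overheating (432), Plenum corrosion (378), Thread loosening (320), Excessive bearing (324) → 6.

6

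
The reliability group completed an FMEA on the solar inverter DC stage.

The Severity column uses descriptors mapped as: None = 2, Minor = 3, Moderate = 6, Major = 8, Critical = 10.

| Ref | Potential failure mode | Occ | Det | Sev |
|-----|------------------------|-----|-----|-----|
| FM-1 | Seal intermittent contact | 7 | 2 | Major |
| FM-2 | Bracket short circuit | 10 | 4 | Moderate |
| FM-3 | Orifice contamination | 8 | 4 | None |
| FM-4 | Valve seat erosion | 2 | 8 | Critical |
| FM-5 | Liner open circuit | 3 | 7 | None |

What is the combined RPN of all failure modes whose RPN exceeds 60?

RPN = Severity × Occurrence × Detection:
  FM-1: 8 × 7 × 2 = 112
  FM-2: 6 × 10 × 4 = 240
  FM-3: 2 × 8 × 4 = 64
  FM-4: 10 × 2 × 8 = 160
  FM-5: 2 × 3 × 7 = 42
RPN > 60: FM-1 (112), FM-2 (240), FM-3 (64), FM-4 (160).
Sum: 112 + 240 + 64 + 160 = 576.

576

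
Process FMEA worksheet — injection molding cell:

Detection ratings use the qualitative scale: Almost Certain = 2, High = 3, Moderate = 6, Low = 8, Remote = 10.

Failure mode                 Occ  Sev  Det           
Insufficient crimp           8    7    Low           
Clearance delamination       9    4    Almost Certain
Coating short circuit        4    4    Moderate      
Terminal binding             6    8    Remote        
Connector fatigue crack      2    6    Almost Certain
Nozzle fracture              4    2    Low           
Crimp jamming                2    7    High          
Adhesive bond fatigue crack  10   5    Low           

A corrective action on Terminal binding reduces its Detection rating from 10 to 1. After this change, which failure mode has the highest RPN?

Insufficient crimp

RPN = Severity × Occurrence × Detection:
  Insufficient crimp: 7 × 8 × 8 = 448
  Clearance delamination: 4 × 9 × 2 = 72
  Coating short circuit: 4 × 4 × 6 = 96
  Terminal binding: 8 × 6 × 10 = 480
  Connector fatigue crack: 6 × 2 × 2 = 24
  Nozzle fracture: 2 × 4 × 8 = 64
  Crimp jamming: 7 × 2 × 3 = 42
  Adhesive bond fatigue crack: 5 × 10 × 8 = 400
After action: Terminal binding → 8 × 6 × 1 = 48.
Revised RPNs: Insufficient crimp=448, Adhesive bond fatigue crack=400, Coating short circuit=96, Clearance delamination=72, Nozzle fracture=64, Terminal binding=48, Crimp jamming=42, Connector fatigue crack=24.
Highest is now Insufficient crimp (448).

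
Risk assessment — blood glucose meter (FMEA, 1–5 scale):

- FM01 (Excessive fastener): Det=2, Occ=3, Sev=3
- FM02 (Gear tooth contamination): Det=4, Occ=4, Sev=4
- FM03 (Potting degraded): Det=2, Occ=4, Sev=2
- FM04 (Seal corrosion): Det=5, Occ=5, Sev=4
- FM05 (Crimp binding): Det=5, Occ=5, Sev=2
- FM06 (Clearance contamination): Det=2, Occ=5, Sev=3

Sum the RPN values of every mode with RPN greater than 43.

RPN = Severity × Occurrence × Detection:
  FM01: 3 × 3 × 2 = 18
  FM02: 4 × 4 × 4 = 64
  FM03: 2 × 4 × 2 = 16
  FM04: 4 × 5 × 5 = 100
  FM05: 2 × 5 × 5 = 50
  FM06: 3 × 5 × 2 = 30
RPN > 43: FM02 (64), FM04 (100), FM05 (50).
Sum: 64 + 100 + 50 = 214.

214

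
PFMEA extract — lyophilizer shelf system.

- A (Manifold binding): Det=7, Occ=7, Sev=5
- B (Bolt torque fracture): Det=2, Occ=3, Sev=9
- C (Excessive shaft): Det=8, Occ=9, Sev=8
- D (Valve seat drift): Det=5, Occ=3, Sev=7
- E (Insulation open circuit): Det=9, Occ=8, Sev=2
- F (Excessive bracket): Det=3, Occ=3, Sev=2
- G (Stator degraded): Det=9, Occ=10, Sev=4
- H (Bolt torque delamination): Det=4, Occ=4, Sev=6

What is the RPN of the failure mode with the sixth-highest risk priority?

96

RPN = Severity × Occurrence × Detection:
  A: 5 × 7 × 7 = 245
  B: 9 × 3 × 2 = 54
  C: 8 × 9 × 8 = 576
  D: 7 × 3 × 5 = 105
  E: 2 × 8 × 9 = 144
  F: 2 × 3 × 3 = 18
  G: 4 × 10 × 9 = 360
  H: 6 × 4 × 4 = 96
Sorted descending: 576, 360, 245, 144, 105, 96, 54, 18.
The sixth-highest RPN is 96 (H).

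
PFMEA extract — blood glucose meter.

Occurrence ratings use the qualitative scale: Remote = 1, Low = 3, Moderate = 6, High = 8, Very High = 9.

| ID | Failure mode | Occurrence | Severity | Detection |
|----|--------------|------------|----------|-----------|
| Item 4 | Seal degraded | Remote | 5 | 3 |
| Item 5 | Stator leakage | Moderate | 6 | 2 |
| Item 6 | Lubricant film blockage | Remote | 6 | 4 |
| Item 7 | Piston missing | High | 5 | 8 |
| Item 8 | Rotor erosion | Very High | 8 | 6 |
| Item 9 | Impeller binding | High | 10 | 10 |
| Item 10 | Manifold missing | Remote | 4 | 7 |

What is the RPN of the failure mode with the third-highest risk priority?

RPN = Severity × Occurrence × Detection:
  Item 4: 5 × 1 × 3 = 15
  Item 5: 6 × 6 × 2 = 72
  Item 6: 6 × 1 × 4 = 24
  Item 7: 5 × 8 × 8 = 320
  Item 8: 8 × 9 × 6 = 432
  Item 9: 10 × 8 × 10 = 800
  Item 10: 4 × 1 × 7 = 28
Sorted descending: 800, 432, 320, 72, 28, 24, 15.
The third-highest RPN is 320 (Item 7).

320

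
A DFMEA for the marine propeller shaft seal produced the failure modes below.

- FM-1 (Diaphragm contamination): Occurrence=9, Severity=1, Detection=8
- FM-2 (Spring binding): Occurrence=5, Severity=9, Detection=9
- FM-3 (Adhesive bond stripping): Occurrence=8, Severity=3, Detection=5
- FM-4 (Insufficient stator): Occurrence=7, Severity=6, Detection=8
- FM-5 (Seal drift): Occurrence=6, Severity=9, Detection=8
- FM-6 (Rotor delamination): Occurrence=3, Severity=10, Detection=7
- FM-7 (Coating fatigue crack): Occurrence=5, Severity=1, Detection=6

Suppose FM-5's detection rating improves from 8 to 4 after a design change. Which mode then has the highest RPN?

FM-2

RPN = Severity × Occurrence × Detection:
  FM-1: 1 × 9 × 8 = 72
  FM-2: 9 × 5 × 9 = 405
  FM-3: 3 × 8 × 5 = 120
  FM-4: 6 × 7 × 8 = 336
  FM-5: 9 × 6 × 8 = 432
  FM-6: 10 × 3 × 7 = 210
  FM-7: 1 × 5 × 6 = 30
After action: FM-5 → 9 × 6 × 4 = 216.
Revised RPNs: FM-2=405, FM-4=336, FM-5=216, FM-6=210, FM-3=120, FM-1=72, FM-7=30.
Highest is now FM-2 (405).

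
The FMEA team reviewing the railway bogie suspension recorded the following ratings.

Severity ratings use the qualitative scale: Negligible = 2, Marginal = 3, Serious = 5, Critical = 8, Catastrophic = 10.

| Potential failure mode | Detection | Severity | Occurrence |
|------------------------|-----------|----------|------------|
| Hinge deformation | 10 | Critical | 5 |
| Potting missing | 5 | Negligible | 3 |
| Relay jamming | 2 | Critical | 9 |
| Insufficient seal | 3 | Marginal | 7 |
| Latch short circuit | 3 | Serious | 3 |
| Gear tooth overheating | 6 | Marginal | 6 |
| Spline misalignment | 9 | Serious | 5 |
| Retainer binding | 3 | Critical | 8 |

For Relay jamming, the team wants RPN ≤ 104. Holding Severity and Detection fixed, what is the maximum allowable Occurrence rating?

Relay jamming: S=8, O=9, D=2 → current RPN = 144.
Fixed product = 16. Need 16 × O ≤ 104, so O ≤ 104/16 = 6.50.
Maximum integer Occurrence rating = 6 (gives RPN 96; O=7 would give 112 > 104).

6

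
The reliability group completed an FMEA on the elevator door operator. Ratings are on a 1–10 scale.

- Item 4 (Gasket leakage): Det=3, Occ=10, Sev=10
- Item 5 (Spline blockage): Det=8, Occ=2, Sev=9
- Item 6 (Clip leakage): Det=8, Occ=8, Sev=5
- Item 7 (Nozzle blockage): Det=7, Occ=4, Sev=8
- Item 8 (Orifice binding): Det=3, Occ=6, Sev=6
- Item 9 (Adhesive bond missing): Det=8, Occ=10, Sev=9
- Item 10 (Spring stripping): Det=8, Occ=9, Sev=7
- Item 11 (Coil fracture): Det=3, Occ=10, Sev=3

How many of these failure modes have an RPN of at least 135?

RPN = Severity × Occurrence × Detection:
  Item 4: 10 × 10 × 3 = 300
  Item 5: 9 × 2 × 8 = 144
  Item 6: 5 × 8 × 8 = 320
  Item 7: 8 × 4 × 7 = 224
  Item 8: 6 × 6 × 3 = 108
  Item 9: 9 × 10 × 8 = 720
  Item 10: 7 × 9 × 8 = 504
  Item 11: 3 × 10 × 3 = 90
Modes with RPN ≥ 135: Item 4 (300), Item 5 (144), Item 6 (320), Item 7 (224), Item 9 (720), Item 10 (504) → 6.

6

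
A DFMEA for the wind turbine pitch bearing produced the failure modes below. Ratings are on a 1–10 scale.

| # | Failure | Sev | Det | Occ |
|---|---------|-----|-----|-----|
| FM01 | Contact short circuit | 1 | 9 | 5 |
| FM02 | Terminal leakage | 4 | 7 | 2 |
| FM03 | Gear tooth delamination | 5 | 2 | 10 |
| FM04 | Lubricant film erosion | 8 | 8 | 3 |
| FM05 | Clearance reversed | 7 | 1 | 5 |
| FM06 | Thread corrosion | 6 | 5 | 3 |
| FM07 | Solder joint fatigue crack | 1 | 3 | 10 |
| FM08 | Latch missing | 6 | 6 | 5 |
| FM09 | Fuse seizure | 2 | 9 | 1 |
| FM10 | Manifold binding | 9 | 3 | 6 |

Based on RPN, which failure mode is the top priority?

RPN = Severity × Occurrence × Detection:
  FM01: 1 × 5 × 9 = 45
  FM02: 4 × 2 × 7 = 56
  FM03: 5 × 10 × 2 = 100
  FM04: 8 × 3 × 8 = 192
  FM05: 7 × 5 × 1 = 35
  FM06: 6 × 3 × 5 = 90
  FM07: 1 × 10 × 3 = 30
  FM08: 6 × 5 × 6 = 180
  FM09: 2 × 1 × 9 = 18
  FM10: 9 × 6 × 3 = 162
Highest RPN is 192 → FM04.

FM04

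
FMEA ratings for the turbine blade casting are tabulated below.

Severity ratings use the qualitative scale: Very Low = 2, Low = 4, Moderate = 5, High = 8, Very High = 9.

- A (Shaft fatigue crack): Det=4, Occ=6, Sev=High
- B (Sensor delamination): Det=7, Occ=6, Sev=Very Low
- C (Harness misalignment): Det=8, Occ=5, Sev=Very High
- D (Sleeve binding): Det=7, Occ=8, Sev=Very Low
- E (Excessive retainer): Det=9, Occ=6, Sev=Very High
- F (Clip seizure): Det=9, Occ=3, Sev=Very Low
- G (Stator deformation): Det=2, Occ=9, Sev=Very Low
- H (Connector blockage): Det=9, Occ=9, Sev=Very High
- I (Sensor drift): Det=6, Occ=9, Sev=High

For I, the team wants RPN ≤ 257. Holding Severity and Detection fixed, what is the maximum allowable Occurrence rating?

5

I: S=8, O=9, D=6 → current RPN = 432.
Fixed product = 48. Need 48 × O ≤ 257, so O ≤ 257/48 = 5.35.
Maximum integer Occurrence rating = 5 (gives RPN 240; O=6 would give 288 > 257).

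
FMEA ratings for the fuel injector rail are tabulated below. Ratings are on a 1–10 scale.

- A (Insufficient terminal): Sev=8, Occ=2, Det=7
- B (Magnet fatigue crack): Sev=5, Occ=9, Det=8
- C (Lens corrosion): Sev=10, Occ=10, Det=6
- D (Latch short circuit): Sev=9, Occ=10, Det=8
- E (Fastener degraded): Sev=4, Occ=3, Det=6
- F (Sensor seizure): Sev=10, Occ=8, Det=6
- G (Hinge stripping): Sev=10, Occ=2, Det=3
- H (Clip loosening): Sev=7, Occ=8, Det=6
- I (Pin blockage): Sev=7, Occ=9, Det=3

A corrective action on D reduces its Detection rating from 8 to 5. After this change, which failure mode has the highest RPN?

RPN = Severity × Occurrence × Detection:
  A: 8 × 2 × 7 = 112
  B: 5 × 9 × 8 = 360
  C: 10 × 10 × 6 = 600
  D: 9 × 10 × 8 = 720
  E: 4 × 3 × 6 = 72
  F: 10 × 8 × 6 = 480
  G: 10 × 2 × 3 = 60
  H: 7 × 8 × 6 = 336
  I: 7 × 9 × 3 = 189
After action: D → 9 × 10 × 5 = 450.
Revised RPNs: C=600, F=480, D=450, B=360, H=336, I=189, A=112, E=72, G=60.
Highest is now C (600).

C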